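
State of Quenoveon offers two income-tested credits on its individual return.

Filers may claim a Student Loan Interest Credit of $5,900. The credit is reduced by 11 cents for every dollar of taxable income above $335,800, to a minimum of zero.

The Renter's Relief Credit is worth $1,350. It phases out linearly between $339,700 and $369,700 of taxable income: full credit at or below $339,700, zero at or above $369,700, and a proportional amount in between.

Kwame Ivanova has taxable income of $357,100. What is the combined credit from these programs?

$4,124

Student Loan Interest Credit: 11% of the $21,300 excess over $335,800 is $2,343; credit = $5,900 − $2,343 = $3,557.
Renter's Relief Credit: $357,100 is $17,400 into a $30,000 phase-out range, leaving 12,600/30,000 of the credit: $1,350 × 12,600/30,000 = $567.
Total: $3,557 + $567 = $4,124.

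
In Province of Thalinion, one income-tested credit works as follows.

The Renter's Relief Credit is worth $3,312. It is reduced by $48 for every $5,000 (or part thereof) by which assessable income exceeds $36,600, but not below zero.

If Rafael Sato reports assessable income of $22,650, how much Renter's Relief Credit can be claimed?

Renter's Relief Credit: $22,650 is at or below the $36,600 threshold, so the full $3,312 applies.

$3,312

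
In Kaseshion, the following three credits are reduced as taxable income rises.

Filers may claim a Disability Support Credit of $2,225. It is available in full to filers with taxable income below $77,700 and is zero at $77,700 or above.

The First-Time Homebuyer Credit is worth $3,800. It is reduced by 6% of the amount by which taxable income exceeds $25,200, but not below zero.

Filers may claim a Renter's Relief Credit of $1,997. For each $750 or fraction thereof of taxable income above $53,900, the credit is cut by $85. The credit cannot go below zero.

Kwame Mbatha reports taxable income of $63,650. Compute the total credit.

Disability Support Credit: $63,650 is below the $77,700 cutoff, so the full $2,225 applies.
First-Time Homebuyer Credit: 6% of the $38,450 excess over $25,200 is $2,307; credit = $3,800 − $2,307 = $1,493.
Renter's Relief Credit: income exceeds $53,900 by $9,750, which is 13 full-or-partial $750 increments; reduction = 13 × $85 = $1,105, leaving $892.
Total: $2,225 + $1,493 + $892 = $4,610.

$4,610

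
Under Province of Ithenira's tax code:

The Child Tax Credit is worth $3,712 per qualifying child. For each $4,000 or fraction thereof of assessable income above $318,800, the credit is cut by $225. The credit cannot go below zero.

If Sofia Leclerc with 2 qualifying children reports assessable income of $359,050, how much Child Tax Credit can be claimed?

$4,949

Child Tax Credit: base = 2 × $3,712 = $7,424. income exceeds $318,800 by $40,250, which is 11 full-or-partial $4,000 increments; reduction = 11 × $225 = $2,475, leaving $4,949.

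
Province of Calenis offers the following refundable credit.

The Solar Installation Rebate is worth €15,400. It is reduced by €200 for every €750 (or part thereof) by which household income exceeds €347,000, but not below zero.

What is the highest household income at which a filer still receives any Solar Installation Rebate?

€404,000

After 76 increments the reduction is 76 × €200 = €15,200, leaving €200; one more increment wipes it out. Increment 76 ends at excess 76 × €750 = €57,000, so the highest qualifying income is €347,000 + €57,000 = €404,000.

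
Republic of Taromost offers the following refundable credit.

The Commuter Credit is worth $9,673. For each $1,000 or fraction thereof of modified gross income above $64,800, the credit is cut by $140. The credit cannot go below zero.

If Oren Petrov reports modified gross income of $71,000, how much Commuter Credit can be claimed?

$8,693

Commuter Credit: income exceeds $64,800 by $6,200, which is 7 full-or-partial $1,000 increments; reduction = 7 × $140 = $980, leaving $8,693.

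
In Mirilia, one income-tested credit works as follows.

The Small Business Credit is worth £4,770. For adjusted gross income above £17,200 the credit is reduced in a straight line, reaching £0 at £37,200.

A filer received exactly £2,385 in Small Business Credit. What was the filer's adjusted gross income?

£2,385 is 2,385/4,770 of the full £4,770, so 2,385/4,770 of the £20,000 range has been used: income = £17,200 + £20,000 × 2,385/4,770 = £27,200.

£27,200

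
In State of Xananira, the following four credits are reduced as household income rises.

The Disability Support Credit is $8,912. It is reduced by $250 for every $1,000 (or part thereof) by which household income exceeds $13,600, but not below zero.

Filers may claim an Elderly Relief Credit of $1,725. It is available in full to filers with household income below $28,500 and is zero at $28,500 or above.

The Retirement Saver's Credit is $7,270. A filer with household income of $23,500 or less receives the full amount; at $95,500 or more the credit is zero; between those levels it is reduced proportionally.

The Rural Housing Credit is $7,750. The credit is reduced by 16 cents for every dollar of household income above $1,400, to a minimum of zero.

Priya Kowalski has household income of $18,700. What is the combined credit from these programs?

$21,389

Disability Support Credit: income exceeds $13,600 by $5,100, which is 6 full-or-partial $1,000 increments; reduction = 6 × $250 = $1,500, leaving $7,412.
Elderly Relief Credit: $18,700 is below the $28,500 cutoff, so the full $1,725 applies.
Retirement Saver's Credit: $18,700 is at or below the $23,500 threshold, so the full $7,270 applies.
Rural Housing Credit: 16% of the $17,300 excess over $1,400 is $2,768; credit = $7,750 − $2,768 = $4,982.
Total: $7,412 + $1,725 + $7,270 + $4,982 = $21,389.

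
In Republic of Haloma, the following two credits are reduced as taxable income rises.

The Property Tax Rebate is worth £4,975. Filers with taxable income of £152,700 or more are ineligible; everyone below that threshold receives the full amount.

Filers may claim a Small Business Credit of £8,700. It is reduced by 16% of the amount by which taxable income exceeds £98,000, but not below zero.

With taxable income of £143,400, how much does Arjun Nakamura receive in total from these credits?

£6,411

Property Tax Rebate: £143,400 is below the £152,700 cutoff, so the full £4,975 applies.
Small Business Credit: 16% of the £45,400 excess over £98,000 is £7,264; credit = £8,700 − £7,264 = £1,436.
Total: £4,975 + £1,436 = £6,411.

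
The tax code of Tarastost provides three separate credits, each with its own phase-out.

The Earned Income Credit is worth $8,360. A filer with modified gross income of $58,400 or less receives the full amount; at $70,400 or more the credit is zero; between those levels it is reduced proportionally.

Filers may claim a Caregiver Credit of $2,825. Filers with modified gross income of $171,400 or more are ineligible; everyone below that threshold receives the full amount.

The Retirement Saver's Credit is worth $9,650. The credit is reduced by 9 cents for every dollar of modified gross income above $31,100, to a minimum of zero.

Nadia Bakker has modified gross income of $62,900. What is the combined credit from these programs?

$14,838

Earned Income Credit: $62,900 is $4,500 into a $12,000 phase-out range, leaving 7,500/12,000 of the credit: $8,360 × 7,500/12,000 = $5,225.
Caregiver Credit: $62,900 is below the $171,400 cutoff, so the full $2,825 applies.
Retirement Saver's Credit: 9% of the $31,800 excess over $31,100 is $2,862; credit = $9,650 − $2,862 = $6,788.
Total: $5,225 + $2,825 + $6,788 = $14,838.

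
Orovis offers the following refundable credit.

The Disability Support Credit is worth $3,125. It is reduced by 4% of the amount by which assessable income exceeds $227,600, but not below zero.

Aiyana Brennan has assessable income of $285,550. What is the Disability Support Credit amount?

$807

Disability Support Credit: 4% of the $57,950 excess over $227,600 is $2,318; credit = $3,125 − $2,318 = $807.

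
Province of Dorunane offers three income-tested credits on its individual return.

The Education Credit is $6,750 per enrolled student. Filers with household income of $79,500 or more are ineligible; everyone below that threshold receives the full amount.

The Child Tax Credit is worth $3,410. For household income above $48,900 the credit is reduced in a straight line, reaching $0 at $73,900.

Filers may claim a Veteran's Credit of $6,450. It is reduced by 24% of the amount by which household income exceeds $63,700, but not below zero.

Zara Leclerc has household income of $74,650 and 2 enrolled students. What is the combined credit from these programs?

$17,322

Education Credit: base = 2 × $6,750 = $13,500. $74,650 is below the $79,500 cutoff, so the full $13,500 applies.
Child Tax Credit: $74,650 is at or above $73,900, so the credit is $0.
Veteran's Credit: 24% of the $10,950 excess over $63,700 is $2,628; credit = $6,450 − $2,628 = $3,822.
Total: $13,500 + $0 + $3,822 = $17,322.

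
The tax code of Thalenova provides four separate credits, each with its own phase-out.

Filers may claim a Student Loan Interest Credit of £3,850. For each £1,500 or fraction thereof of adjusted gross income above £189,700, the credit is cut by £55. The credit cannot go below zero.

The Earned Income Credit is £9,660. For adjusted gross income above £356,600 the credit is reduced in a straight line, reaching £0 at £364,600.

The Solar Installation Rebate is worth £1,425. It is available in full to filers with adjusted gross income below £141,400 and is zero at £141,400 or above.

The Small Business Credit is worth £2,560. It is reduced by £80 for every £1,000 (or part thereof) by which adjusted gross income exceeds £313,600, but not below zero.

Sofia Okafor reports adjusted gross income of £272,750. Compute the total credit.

Student Loan Interest Credit: income exceeds £189,700 by £83,050, which is 56 full-or-partial £1,500 increments; reduction = 56 × £55 = £3,080, leaving £770.
Earned Income Credit: £272,750 is at or below the £356,600 threshold, so the full £9,660 applies.
Solar Installation Rebate: £272,750 meets or exceeds the £141,400 cutoff, so the credit is £0.
Small Business Credit: £272,750 is at or below the £313,600 threshold, so the full £2,560 applies.
Total: £770 + £9,660 + £0 + £2,560 = £12,990.

£12,990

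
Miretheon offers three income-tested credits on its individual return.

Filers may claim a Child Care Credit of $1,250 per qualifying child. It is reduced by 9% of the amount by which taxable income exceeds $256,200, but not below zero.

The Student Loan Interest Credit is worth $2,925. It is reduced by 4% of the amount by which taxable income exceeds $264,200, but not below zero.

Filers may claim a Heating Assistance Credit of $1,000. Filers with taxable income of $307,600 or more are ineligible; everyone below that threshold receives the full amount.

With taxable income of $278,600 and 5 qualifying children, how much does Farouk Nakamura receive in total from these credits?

Child Care Credit: base = 5 × $1,250 = $6,250. 9% of the $22,400 excess over $256,200 is $2,016; credit = $6,250 − $2,016 = $4,234.
Student Loan Interest Credit: 4% of the $14,400 excess over $264,200 is $576; credit = $2,925 − $576 = $2,349.
Heating Assistance Credit: $278,600 is below the $307,600 cutoff, so the full $1,000 applies.
Total: $4,234 + $2,349 + $1,000 = $7,583.

$7,583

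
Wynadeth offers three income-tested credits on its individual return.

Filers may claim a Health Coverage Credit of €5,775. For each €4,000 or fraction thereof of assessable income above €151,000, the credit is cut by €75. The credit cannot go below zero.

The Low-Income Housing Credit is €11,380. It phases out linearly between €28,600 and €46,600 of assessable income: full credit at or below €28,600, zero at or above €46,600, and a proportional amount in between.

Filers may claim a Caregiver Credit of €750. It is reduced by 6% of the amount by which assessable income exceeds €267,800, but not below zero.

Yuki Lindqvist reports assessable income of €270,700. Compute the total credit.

€4,101

Health Coverage Credit: income exceeds €151,000 by €119,700, which is 30 full-or-partial €4,000 increments; reduction = 30 × €75 = €2,250, leaving €3,525.
Low-Income Housing Credit: €270,700 is at or above €46,600, so the credit is €0.
Caregiver Credit: 6% of the €2,900 excess over €267,800 is €174; credit = €750 − €174 = €576.
Total: €3,525 + €0 + €576 = €4,101.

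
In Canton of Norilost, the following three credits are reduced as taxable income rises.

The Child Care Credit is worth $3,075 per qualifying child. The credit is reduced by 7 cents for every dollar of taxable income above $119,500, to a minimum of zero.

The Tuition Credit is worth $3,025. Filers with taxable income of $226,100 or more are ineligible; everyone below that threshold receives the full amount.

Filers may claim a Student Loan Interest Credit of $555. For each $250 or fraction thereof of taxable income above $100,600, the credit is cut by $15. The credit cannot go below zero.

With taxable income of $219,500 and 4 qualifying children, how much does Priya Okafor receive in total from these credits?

Child Care Credit: base = 4 × $3,075 = $12,300. 7% of the $100,000 excess over $119,500 is $7,000; credit = $12,300 − $7,000 = $5,300.
Tuition Credit: $219,500 is below the $226,100 cutoff, so the full $3,025 applies.
Student Loan Interest Credit: income exceeds $100,600 by $118,900 → 476 increments × $15 = $7,140 ≥ base, so the credit is $0.
Total: $5,300 + $3,025 + $0 = $8,325.

$8,325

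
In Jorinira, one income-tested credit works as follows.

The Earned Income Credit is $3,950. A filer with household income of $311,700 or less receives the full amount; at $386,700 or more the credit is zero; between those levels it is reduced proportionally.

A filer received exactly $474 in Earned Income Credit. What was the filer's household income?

$474 is 474/3,950 of the full $3,950, so 3,476/3,950 of the $75,000 range has been used: income = $311,700 + $75,000 × 3,476/3,950 = $377,700.

$377,700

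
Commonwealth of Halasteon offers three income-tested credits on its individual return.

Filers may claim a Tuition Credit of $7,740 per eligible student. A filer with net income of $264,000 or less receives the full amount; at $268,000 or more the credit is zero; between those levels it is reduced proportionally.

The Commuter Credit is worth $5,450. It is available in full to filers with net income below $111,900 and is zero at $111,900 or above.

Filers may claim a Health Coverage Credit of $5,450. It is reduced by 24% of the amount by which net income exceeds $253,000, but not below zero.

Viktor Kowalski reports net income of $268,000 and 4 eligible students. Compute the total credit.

Tuition Credit: base = 4 × $7,740 = $30,960. $268,000 is at or above $268,000, so the credit is $0.
Commuter Credit: $268,000 meets or exceeds the $111,900 cutoff, so the credit is $0.
Health Coverage Credit: 24% of the $15,000 excess over $253,000 is $3,600; credit = $5,450 − $3,600 = $1,850.
Total: $0 + $0 + $1,850 = $1,850.

$1,850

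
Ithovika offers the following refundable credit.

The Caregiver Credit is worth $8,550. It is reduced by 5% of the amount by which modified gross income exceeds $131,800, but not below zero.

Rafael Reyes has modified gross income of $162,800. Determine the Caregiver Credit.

$7,000

Caregiver Credit: 5% of the $31,000 excess over $131,800 is $1,550; credit = $8,550 − $1,550 = $7,000.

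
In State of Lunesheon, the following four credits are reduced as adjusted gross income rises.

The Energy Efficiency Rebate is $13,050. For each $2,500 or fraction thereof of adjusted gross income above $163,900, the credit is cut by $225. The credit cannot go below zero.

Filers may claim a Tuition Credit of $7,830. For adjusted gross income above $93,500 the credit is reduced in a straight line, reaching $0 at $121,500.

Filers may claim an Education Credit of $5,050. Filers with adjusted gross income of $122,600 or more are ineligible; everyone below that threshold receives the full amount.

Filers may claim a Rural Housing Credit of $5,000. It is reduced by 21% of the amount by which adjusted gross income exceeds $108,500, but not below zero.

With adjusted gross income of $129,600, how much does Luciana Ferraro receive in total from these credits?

Energy Efficiency Rebate: $129,600 is at or below the $163,900 threshold, so the full $13,050 applies.
Tuition Credit: $129,600 is at or above $121,500, so the credit is $0.
Education Credit: $129,600 meets or exceeds the $122,600 cutoff, so the credit is $0.
Rural Housing Credit: 21% of the $21,100 excess over $108,500 is $4,431; credit = $5,000 − $4,431 = $569.
Total: $13,050 + $0 + $0 + $569 = $13,619.

$13,619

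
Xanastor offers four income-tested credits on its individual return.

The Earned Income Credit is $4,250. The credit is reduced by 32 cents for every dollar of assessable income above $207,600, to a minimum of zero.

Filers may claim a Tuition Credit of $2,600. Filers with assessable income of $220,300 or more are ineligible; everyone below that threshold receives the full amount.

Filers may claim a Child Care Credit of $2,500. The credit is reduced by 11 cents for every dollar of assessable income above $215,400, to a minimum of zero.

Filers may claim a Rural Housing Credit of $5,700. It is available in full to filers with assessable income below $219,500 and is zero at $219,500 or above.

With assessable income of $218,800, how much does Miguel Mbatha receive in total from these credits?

Earned Income Credit: 32% of the $11,200 excess over $207,600 is $3,584; credit = $4,250 − $3,584 = $666.
Tuition Credit: $218,800 is below the $220,300 cutoff, so the full $2,600 applies.
Child Care Credit: 11% of the $3,400 excess over $215,400 is $374; credit = $2,500 − $374 = $2,126.
Rural Housing Credit: $218,800 is below the $219,500 cutoff, so the full $5,700 applies.
Total: $666 + $2,600 + $2,126 + $5,700 = $11,092.

$11,092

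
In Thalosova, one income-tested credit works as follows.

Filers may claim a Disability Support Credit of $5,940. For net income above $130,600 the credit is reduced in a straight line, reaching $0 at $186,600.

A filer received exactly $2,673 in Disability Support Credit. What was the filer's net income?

$2,673 is 2,673/5,940 of the full $5,940, so 3,267/5,940 of the $56,000 range has been used: income = $130,600 + $56,000 × 3,267/5,940 = $161,400.

$161,400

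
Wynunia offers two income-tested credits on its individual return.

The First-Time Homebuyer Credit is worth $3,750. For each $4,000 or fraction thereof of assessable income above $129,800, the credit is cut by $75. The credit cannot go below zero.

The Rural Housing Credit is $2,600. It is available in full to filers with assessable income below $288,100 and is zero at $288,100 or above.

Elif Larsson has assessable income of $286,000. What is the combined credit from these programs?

$3,350

First-Time Homebuyer Credit: income exceeds $129,800 by $156,200, which is 40 full-or-partial $4,000 increments; reduction = 40 × $75 = $3,000, leaving $750.
Rural Housing Credit: $286,000 is below the $288,100 cutoff, so the full $2,600 applies.
Total: $750 + $2,600 = $3,350.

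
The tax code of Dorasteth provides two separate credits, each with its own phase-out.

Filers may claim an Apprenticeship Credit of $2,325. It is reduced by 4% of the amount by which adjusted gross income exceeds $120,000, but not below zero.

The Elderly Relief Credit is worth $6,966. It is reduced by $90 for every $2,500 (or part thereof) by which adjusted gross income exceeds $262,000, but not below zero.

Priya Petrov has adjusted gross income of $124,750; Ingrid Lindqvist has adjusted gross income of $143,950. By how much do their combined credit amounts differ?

Priya ($124,750): Apprenticeship Credit: 4% of the $4,750 excess over $120,000 is $190; credit = $2,325 − $190 = $2,135. Elderly Relief Credit: $124,750 is at or below the $262,000 threshold, so the full $6,966 applies. total $2,135 + $6,966 = $9,101
Ingrid ($143,950): Apprenticeship Credit: 4% of the $23,950 excess over $120,000 is $958; credit = $2,325 − $958 = $1,367. Elderly Relief Credit: $143,950 is at or below the $262,000 threshold, so the full $6,966 applies. total $1,367 + $6,966 = $8,333
Difference: |$9,101 − $8,333| = $768.

$768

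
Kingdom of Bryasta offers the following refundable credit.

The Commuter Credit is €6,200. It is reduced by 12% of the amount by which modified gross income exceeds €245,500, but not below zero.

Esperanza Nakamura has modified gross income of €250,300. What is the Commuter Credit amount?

€5,624

Commuter Credit: 12% of the €4,800 excess over €245,500 is €576; credit = €6,200 − €576 = €5,624.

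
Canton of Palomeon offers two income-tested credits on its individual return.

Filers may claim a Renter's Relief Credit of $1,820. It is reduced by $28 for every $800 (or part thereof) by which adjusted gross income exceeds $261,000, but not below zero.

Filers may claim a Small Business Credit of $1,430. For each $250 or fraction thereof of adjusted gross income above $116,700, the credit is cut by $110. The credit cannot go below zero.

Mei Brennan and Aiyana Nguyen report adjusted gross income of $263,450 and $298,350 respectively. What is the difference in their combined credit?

$1,204

Mei ($263,450): Renter's Relief Credit: income exceeds $261,000 by $2,450, which is 4 full-or-partial $800 increments; reduction = 4 × $28 = $112, leaving $1,708. Small Business Credit: income exceeds $116,700 by $146,750 → 587 increments × $110 = $64,570 ≥ base, so the credit is $0. total $1,708 + $0 = $1,708
Aiyana ($298,350): Renter's Relief Credit: income exceeds $261,000 by $37,350, which is 47 full-or-partial $800 increments; reduction = 47 × $28 = $1,316, leaving $504. Small Business Credit: income exceeds $116,700 by $181,650 → 727 increments × $110 = $79,970 ≥ base, so the credit is $0. total $504 + $0 = $504
Difference: |$1,708 − $504| = $1,204.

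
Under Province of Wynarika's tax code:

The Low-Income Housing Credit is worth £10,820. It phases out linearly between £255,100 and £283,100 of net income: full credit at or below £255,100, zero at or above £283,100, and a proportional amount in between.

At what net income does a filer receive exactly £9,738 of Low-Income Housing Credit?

£257,900

£9,738 is 9,738/10,820 of the full £10,820, so 1,082/10,820 of the £28,000 range has been used: income = £255,100 + £28,000 × 1,082/10,820 = £257,900.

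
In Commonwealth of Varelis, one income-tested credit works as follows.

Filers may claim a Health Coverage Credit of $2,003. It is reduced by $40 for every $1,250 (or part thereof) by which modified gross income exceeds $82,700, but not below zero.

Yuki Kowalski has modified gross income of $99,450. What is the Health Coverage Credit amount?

$1,443

Health Coverage Credit: income exceeds $82,700 by $16,750, which is 14 full-or-partial $1,250 increments; reduction = 14 × $40 = $560, leaving $1,443.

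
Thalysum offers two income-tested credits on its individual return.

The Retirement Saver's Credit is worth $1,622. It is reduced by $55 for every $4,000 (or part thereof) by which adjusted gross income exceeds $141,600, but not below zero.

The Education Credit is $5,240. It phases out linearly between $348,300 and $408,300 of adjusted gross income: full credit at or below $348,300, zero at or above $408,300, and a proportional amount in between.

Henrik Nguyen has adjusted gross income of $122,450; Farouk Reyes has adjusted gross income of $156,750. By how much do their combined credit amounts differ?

$220

Henrik ($122,450): Retirement Saver's Credit: $122,450 is at or below the $141,600 threshold, so the full $1,622 applies. Education Credit: $122,450 is at or below the $348,300 threshold, so the full $5,240 applies. total $1,622 + $5,240 = $6,862
Farouk ($156,750): Retirement Saver's Credit: income exceeds $141,600 by $15,150, which is 4 full-or-partial $4,000 increments; reduction = 4 × $55 = $220, leaving $1,402. Education Credit: $156,750 is at or below the $348,300 threshold, so the full $5,240 applies. total $1,402 + $5,240 = $6,642
Difference: |$6,862 − $6,642| = $220.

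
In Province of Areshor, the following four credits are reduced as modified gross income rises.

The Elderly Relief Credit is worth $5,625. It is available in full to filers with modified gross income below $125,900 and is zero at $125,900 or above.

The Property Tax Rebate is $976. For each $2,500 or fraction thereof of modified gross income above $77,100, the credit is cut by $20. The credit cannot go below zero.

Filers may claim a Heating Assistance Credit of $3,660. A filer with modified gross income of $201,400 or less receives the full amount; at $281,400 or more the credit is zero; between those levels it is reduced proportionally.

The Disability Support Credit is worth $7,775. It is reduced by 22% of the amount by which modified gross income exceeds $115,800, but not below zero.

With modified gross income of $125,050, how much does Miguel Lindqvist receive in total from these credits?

Elderly Relief Credit: $125,050 is below the $125,900 cutoff, so the full $5,625 applies.
Property Tax Rebate: income exceeds $77,100 by $47,950, which is 20 full-or-partial $2,500 increments; reduction = 20 × $20 = $400, leaving $576.
Heating Assistance Credit: $125,050 is at or below the $201,400 threshold, so the full $3,660 applies.
Disability Support Credit: 22% of the $9,250 excess over $115,800 is $2,035; credit = $7,775 − $2,035 = $5,740.
Total: $5,625 + $576 + $3,660 + $5,740 = $15,601.

$15,601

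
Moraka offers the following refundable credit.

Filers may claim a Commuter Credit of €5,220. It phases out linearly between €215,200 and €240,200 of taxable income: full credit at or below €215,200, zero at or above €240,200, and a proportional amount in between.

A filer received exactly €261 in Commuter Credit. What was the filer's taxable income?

€261 is 261/5,220 of the full €5,220, so 4,959/5,220 of the €25,000 range has been used: income = €215,200 + €25,000 × 4,959/5,220 = €238,950.

€238,950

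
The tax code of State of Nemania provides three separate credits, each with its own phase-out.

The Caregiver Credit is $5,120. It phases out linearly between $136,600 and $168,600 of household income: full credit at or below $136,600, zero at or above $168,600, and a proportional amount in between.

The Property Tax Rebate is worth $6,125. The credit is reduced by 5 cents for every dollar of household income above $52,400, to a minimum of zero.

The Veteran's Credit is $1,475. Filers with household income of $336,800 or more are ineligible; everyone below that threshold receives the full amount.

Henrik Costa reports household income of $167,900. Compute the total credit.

$1,937

Caregiver Credit: $167,900 is $31,300 into a $32,000 phase-out range, leaving 700/32,000 of the credit: $5,120 × 700/32,000 = $112.
Property Tax Rebate: 5% of the $115,500 excess over $52,400 is $5,775; credit = $6,125 − $5,775 = $350.
Veteran's Credit: $167,900 is below the $336,800 cutoff, so the full $1,475 applies.
Total: $112 + $350 + $1,475 = $1,937.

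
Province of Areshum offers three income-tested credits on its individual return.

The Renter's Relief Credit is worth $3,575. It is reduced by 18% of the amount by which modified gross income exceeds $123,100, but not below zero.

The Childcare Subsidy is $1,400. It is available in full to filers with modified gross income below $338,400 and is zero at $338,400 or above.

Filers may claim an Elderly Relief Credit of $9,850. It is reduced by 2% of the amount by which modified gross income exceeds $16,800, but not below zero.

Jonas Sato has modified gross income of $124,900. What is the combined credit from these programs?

$12,339

Renter's Relief Credit: 18% of the $1,800 excess over $123,100 is $324; credit = $3,575 − $324 = $3,251.
Childcare Subsidy: $124,900 is below the $338,400 cutoff, so the full $1,400 applies.
Elderly Relief Credit: 2% of the $108,100 excess over $16,800 is $2,162; credit = $9,850 − $2,162 = $7,688.
Total: $3,251 + $1,400 + $7,688 = $12,339.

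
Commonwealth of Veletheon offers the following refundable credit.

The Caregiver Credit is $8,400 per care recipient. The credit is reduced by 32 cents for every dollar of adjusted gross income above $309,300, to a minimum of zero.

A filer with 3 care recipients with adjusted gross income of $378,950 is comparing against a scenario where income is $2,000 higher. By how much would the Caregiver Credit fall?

$640

At $378,950 — base = 3 × $8,400 = $25,200. 32% of the $69,650 excess over $309,300 is $22,288; credit = $25,200 − $22,288 = $2,912.
At $380,950 — base = 3 × $8,400 = $25,200. 32% of the $71,650 excess over $309,300 is $22,928; credit = $25,200 − $22,928 = $2,272.
Lost: $2,912 − $2,272 = $640.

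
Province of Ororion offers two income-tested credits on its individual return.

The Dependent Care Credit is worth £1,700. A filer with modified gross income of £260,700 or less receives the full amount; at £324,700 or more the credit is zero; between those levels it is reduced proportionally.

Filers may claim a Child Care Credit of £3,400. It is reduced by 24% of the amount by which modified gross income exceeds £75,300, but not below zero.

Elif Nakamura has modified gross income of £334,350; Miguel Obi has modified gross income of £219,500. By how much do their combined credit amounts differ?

£1,700

Elif (£334,350): Dependent Care Credit: £334,350 is at or above £324,700, so the credit is £0. Child Care Credit: 24% of the £259,050 excess over £75,300 is £62,172 ≥ base, so the credit is £0. total £0 + £0 = £0
Miguel (£219,500): Dependent Care Credit: £219,500 is at or below the £260,700 threshold, so the full £1,700 applies. Child Care Credit: 24% of the £144,200 excess over £75,300 is £34,608 ≥ base, so the credit is £0. total £1,700 + £0 = £1,700
Difference: |£0 − £1,700| = £1,700.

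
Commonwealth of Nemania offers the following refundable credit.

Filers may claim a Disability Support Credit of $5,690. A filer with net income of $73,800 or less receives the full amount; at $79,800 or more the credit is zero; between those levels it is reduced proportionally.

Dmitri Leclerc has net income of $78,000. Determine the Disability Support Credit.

$1,707

Disability Support Credit: $78,000 is $4,200 into a $6,000 phase-out range, leaving 1,800/6,000 of the credit: $5,690 × 1,800/6,000 = $1,707.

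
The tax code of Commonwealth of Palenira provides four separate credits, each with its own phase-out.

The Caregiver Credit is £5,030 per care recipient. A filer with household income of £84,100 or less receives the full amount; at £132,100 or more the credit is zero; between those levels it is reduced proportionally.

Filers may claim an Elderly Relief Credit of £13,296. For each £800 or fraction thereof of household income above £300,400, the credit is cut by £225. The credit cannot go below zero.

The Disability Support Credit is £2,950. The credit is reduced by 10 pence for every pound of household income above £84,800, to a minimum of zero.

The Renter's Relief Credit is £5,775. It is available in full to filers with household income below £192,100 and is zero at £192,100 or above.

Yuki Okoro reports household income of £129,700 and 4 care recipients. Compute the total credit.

Caregiver Credit: base = 4 × £5,030 = £20,120. £129,700 is £45,600 into a £48,000 phase-out range, leaving 2,400/48,000 of the credit: £20,120 × 2,400/48,000 = £1,006.
Elderly Relief Credit: £129,700 is at or below the £300,400 threshold, so the full £13,296 applies.
Disability Support Credit: 10% of the £44,900 excess over £84,800 is £4,490 ≥ base, so the credit is £0.
Renter's Relief Credit: £129,700 is below the £192,100 cutoff, so the full £5,775 applies.
Total: £1,006 + £13,296 + £0 + £5,775 = £20,077.

£20,077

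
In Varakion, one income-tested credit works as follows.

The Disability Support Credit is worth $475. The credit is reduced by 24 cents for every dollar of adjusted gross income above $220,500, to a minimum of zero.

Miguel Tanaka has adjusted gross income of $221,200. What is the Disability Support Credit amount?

Disability Support Credit: 24% of the $700 excess over $220,500 is $168; credit = $475 − $168 = $307.

$307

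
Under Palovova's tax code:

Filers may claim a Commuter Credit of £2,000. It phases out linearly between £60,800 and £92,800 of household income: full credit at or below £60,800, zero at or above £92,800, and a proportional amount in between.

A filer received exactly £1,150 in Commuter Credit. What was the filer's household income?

£1,150 is 1,150/2,000 of the full £2,000, so 850/2,000 of the £32,000 range has been used: income = £60,800 + £32,000 × 850/2,000 = £74,400.

£74,400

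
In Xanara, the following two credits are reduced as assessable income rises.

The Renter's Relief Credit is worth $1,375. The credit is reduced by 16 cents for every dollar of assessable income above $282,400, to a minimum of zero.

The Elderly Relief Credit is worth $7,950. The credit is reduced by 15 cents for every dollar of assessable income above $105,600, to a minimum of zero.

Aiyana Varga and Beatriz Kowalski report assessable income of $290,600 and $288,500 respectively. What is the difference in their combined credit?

$336

Aiyana ($290,600): Renter's Relief Credit: 16% of the $8,200 excess over $282,400 is $1,312; credit = $1,375 − $1,312 = $63. Elderly Relief Credit: 15% of the $185,000 excess over $105,600 is $27,750 ≥ base, so the credit is $0. total $63 + $0 = $63
Beatriz ($288,500): Renter's Relief Credit: 16% of the $6,100 excess over $282,400 is $976; credit = $1,375 − $976 = $399. Elderly Relief Credit: 15% of the $182,900 excess over $105,600 is $27,435 ≥ base, so the credit is $0. total $399 + $0 = $399
Difference: |$63 − $399| = $336.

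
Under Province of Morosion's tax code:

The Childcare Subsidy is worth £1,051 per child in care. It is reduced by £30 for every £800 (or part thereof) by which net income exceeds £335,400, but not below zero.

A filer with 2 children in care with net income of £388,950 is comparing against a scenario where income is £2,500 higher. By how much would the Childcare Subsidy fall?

£92

At £388,950 — base = 2 × £1,051 = £2,102. income exceeds £335,400 by £53,550, which is 67 full-or-partial £800 increments; reduction = 67 × £30 = £2,010, leaving £92.
At £391,450 — base = 2 × £1,051 = £2,102. income exceeds £335,400 by £56,050 → 71 increments × £30 = £2,130 ≥ base, so the credit is £0.
Lost: £92 − £0 = £92.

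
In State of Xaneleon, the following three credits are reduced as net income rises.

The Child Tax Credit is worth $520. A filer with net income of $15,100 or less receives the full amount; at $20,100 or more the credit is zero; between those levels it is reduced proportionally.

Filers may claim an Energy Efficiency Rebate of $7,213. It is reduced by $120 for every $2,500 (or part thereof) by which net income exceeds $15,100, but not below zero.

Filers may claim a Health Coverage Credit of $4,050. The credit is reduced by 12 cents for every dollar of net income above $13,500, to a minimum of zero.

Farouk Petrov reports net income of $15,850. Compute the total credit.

$11,303

Child Tax Credit: $15,850 is $750 into a $5,000 phase-out range, leaving 4,250/5,000 of the credit: $520 × 4,250/5,000 = $442.
Energy Efficiency Rebate: income exceeds $15,100 by $750, which is 1 full-or-partial $2,500 increment; reduction = 1 × $120 = $120, leaving $7,093.
Health Coverage Credit: 12% of the $2,350 excess over $13,500 is $282; credit = $4,050 − $282 = $3,768.
Total: $442 + $7,093 + $3,768 = $11,303.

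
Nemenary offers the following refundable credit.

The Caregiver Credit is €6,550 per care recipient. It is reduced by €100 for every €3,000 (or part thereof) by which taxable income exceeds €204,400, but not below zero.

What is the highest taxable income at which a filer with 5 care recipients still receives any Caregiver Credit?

Full credit = 5 × €6,550 = €32,750.
After 327 increments the reduction is 327 × €100 = €32,700, leaving €50; one more increment wipes it out. Increment 327 ends at excess 327 × €3,000 = €981,000, so the highest qualifying income is €204,400 + €981,000 = €1,185,400.

€1,185,400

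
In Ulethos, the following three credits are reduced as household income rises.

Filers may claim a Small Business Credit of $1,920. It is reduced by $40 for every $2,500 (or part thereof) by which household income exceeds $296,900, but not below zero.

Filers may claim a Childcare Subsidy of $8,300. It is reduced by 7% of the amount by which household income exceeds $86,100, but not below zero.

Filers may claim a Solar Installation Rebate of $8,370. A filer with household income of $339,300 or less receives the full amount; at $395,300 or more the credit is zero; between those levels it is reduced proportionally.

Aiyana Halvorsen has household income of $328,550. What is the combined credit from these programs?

Small Business Credit: income exceeds $296,900 by $31,650, which is 13 full-or-partial $2,500 increments; reduction = 13 × $40 = $520, leaving $1,400.
Childcare Subsidy: 7% of the $242,450 excess over $86,100 is $16,971.50 ≥ base, so the credit is $0.
Solar Installation Rebate: $328,550 is at or below the $339,300 threshold, so the full $8,370 applies.
Total: $1,400 + $0 + $8,370 = $9,770.

$9,770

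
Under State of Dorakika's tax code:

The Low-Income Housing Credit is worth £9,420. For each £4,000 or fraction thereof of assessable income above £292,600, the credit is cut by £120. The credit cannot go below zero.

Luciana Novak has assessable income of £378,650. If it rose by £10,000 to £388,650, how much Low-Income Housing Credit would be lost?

£360

At £378,650 — income exceeds £292,600 by £86,050, which is 22 full-or-partial £4,000 increments; reduction = 22 × £120 = £2,640, leaving £6,780.
At £388,650 — income exceeds £292,600 by £96,050, which is 25 full-or-partial £4,000 increments; reduction = 25 × £120 = £3,000, leaving £6,420.
Lost: £6,780 − £6,420 = £360.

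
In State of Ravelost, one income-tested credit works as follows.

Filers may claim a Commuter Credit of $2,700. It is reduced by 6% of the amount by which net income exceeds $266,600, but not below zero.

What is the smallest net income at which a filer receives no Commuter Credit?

$311,600

The credit falls by 6% of each dollar above $266,600, so it reaches zero when the excess is $2,700 / 6% = $45,000: income = $266,600 + $45,000 = $311,600.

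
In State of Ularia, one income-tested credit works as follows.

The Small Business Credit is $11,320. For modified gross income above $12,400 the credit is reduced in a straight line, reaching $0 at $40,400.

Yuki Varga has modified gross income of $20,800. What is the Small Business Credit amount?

$7,924

Small Business Credit: $20,800 is $8,400 into a $28,000 phase-out range, leaving 19,600/28,000 of the credit: $11,320 × 19,600/28,000 = $7,924.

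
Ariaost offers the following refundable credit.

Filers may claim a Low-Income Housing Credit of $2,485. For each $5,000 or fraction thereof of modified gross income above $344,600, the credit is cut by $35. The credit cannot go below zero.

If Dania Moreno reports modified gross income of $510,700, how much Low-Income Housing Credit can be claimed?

Low-Income Housing Credit: income exceeds $344,600 by $166,100, which is 34 full-or-partial $5,000 increments; reduction = 34 × $35 = $1,190, leaving $1,295.

$1,295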